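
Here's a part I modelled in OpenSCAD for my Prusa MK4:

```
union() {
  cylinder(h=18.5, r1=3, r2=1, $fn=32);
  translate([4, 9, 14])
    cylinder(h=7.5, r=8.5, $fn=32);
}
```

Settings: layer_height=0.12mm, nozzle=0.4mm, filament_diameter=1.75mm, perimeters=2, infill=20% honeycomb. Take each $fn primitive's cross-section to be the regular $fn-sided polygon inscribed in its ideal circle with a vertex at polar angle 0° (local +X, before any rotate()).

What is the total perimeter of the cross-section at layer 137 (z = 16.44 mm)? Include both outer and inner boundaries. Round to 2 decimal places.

60.99 mm

At z = 16.44 mm: the cone: at t=0.889 of its height the radius interpolates to r₁+(r₂−r₁)t = 1.223, giving a regular 32-gon of that circumradius (perimeter = 2·32·1.223·sin(180°/32) = 7.67 mm); the cylinder at (4, 9): section is a regular 32-gon, circumradius r=8.5 (perimeter = 2·32·8.500·sin(180°/32) = 53.32 mm); Combining (union): the 2 present regions are separate (no shared area or edge), so areas and boundary lengths simply add and each stays a separate island — boundary = 60.99 mm. Overall, the cross-section has 2 separate islands. Total boundary length (outer) = 60.99 mm.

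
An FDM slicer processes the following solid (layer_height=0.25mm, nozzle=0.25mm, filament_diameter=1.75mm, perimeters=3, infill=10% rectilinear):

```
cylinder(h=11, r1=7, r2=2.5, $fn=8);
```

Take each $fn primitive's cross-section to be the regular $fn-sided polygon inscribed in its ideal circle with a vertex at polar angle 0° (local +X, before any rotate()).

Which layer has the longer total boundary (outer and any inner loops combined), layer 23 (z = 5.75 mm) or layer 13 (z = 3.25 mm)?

Layer 23 (z = 5.75): the cone (r1=7→r2=2.5) has section circumradius 4.648 here — a regular 8-gon (perimeter = 2·8·4.648·sin(180°/8) = 28.46 mm). So its perimeter = 28.46 mm. Layer 13 (z = 3.25): the cone contributes a regular 8-gon of circumradius 5.670 (interpolated between r1=7 and r2=2.5 at t=0.295) (perimeter = 2·8·5.670·sin(180°/8) = 34.72 mm). So its perimeter = 34.72 mm. Layer 13 is larger (34.72 vs 28.46 mm).

layer 13 (z = 3.25 mm)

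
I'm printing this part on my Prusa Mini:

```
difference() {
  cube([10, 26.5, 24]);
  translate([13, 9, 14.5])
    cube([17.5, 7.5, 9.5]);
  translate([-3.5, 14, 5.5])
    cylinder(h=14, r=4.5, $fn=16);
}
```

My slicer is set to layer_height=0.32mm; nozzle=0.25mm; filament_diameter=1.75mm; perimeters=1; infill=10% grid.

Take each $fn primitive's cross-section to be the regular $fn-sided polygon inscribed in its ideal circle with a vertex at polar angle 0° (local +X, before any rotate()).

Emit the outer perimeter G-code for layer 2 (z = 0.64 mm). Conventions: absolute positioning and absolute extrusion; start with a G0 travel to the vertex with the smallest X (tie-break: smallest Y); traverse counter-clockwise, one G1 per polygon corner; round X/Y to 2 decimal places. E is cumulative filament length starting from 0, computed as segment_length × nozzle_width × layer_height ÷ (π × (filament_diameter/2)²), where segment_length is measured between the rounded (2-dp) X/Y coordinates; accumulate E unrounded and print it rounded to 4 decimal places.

At z = 0.64 mm: the cube is present — its section is the full 10×26.5 rectangle; the cube at (13, 9) is not intersected at this z (z outside [14.5, 24]); the cylinder at (-3.5, 14) is not intersected at this z (z outside [5.5, 19.5]); Taking the first minus the rest: none of the subtracted shapes is present at this height, so the 10×26.5 cube is unchanged — 1 connected region. The outline is a single polygon with 4 vertices. Extrusion per mm of travel: 0.25 × 0.32 / (π × 0.875²) = 0.033260. Accumulating E over each segment gives final E = 2.4280.

G0 X0.00 Y0.00 Z0.64
G1 X10.00 Y0.00 E0.3326
G1 X10.00 Y26.50 E1.2140
G1 X0.00 Y26.50 E1.5466
G1 X0.00 Y0.00 E2.4280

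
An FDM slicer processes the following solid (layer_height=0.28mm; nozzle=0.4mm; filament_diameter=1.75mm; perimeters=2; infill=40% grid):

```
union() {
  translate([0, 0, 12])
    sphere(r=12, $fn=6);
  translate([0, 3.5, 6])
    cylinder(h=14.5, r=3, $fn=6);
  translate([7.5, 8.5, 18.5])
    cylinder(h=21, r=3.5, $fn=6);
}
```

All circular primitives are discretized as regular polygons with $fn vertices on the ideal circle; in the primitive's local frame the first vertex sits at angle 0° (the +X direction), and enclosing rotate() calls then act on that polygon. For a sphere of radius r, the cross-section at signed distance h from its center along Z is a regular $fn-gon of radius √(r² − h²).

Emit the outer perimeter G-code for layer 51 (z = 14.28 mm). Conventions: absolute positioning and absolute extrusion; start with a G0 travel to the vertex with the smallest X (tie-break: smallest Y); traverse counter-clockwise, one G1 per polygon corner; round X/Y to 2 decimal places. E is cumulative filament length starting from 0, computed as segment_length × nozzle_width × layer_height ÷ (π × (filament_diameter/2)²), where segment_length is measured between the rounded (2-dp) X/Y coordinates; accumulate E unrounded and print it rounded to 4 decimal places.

G0 X-11.78 Y0.00 Z14.28
G1 X-5.89 Y-10.20 E0.5485
G1 X5.89 Y-10.20 E1.0970
G1 X11.78 Y0.00 E1.6454
G1 X5.89 Y10.20 E2.1939
G1 X-5.89 Y10.20 E2.7424
G1 X-11.78 Y0.00 E3.2909

At z = 14.28 mm: the r=12 sphere slices to a regular 6-gon of circumradius 11.781 (√(r²−h²) with h=2.28 from center); the r=3 cylinder at (0, 3.5) contributes a regular 6-gon of circumradius 3; the cylinder at (7.5, 8.5) does not reach this height (z outside [18.5, 39.5]); Taking the union: the r=3 cylinder at (0, 3.5) lies entirely inside the r=12 sphere, so the union is just the r=12 sphere — 1 connected region. The outline is a single polygon with 6 vertices. Extrusion per mm of travel: 0.4 × 0.28 / (π × 0.875²) = 0.046564. Accumulating E over each segment gives final E = 3.2909.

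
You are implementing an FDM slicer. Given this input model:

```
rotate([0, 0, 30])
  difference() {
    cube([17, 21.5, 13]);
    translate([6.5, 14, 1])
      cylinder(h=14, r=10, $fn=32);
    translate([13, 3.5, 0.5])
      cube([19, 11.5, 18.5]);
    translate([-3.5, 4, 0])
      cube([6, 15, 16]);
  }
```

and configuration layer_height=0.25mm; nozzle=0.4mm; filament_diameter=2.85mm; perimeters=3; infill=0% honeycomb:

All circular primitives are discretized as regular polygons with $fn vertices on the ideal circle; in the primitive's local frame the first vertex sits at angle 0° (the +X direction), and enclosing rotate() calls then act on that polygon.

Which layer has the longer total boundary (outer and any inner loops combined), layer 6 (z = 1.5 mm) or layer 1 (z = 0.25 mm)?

Layer 6 (z = 1.5): the cube is present — its section is the full 17×21.5 rectangle (perimeter 77.00 mm); the r=10 cylinder at (6.5, 14) gives a regular 32-gon of circumradius 10 (constant along its height) (perimeter = 2·32·10.000·sin(180°/32) = 62.73 mm); the 19×11.5 cube at (13, 3.5) contributes its full rectangle (perimeter 61.00 mm); the cube at (-3.5, 4) (footprint 6×15) is included at this height (perimeter 42.00 mm); Taking the first minus the rest: starting from the 17×21.5 cube, the r=10 cylinder at (6.5, 14) partially overlaps it — only the 253.57 mm² overlap (of its 312.14 mm²) is removed, clipping the outline; the 19×11.5 cube at (13, 3.5) partially overlaps it — only the 24.36 mm² overlap (of its 218.50 mm²) is removed, clipping the outline; the 6×15 cube at (-3.5, 4) partially overlaps it — only the 3.93 mm² overlap (of its 90.00 mm²) is removed, clipping the outline — boundary = 64.60 mm; (whole slice rotated 30° about Z — lengths, areas and connectivity unchanged). So its perimeter = 64.60 mm. Layer 1 (z = 0.25): the 17×21.5 cube contributes its full rectangle (perimeter 77.00 mm); the cylinder at (6.5, 14) is not intersected at this z (z outside [1, 15]); the cube at (13, 3.5) is absent (z outside [0.5, 19]); the cube at (-3.5, 4) (footprint 6×15) is included at this height (perimeter 42.00 mm); Subtracting the remaining from the first: starting from the 17×21.5 cube, the 6×15 cube at (-3.5, 4) partially overlaps it — only the 37.50 mm² overlap (of its 90.00 mm²) is removed, clipping the outline — boundary = 82.00 mm; (whole slice rotated 30° about Z — lengths, areas and connectivity unchanged). So its perimeter = 82.00 mm. Layer 1 is larger (82.00 vs 64.60 mm).

layer 1 (z = 0.25 mm)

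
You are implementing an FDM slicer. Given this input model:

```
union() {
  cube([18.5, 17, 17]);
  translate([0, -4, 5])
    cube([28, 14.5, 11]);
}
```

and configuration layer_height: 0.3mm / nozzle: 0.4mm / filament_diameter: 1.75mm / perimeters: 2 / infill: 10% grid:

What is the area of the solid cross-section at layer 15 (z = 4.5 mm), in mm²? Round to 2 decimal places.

314.50 mm²

At z = 4.5 mm: the cube is present — its section is the full 18.5×17 rectangle (area 314.50 mm²); the cube at (0, -4) is not intersected at this z (z outside [5, 16]); Combining (union): only the 18.5×17 cube is present, so the union is just that shape — area = 314.50 mm². Overall, the cross-section is a single solid region. Net area = 314.50 mm².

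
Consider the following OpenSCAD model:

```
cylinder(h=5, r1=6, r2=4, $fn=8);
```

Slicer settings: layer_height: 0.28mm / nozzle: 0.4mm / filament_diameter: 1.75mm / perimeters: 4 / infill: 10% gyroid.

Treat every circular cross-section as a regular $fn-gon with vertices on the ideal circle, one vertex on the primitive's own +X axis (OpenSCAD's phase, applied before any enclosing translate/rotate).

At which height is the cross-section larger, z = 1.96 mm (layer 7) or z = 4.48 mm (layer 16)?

layer 7 (z = 1.96 mm)

Layer 7 (z = 1.96): the cone: at t=0.392 of its height the radius interpolates to r₁+(r₂−r₁)t = 5.216, giving a regular 8-gon of that circumradius (area = (8/2)·5.216²·sin(360°/8) = 76.95 mm²). So its area = 76.95 mm². Layer 16 (z = 4.48): the cone: at t=0.896 of its height the radius interpolates to r₁+(r₂−r₁)t = 4.208, giving a regular 8-gon of that circumradius (area = (8/2)·4.208²·sin(360°/8) = 50.08 mm²). So its area = 50.08 mm². Layer 7 is larger (76.95 vs 50.08 mm²).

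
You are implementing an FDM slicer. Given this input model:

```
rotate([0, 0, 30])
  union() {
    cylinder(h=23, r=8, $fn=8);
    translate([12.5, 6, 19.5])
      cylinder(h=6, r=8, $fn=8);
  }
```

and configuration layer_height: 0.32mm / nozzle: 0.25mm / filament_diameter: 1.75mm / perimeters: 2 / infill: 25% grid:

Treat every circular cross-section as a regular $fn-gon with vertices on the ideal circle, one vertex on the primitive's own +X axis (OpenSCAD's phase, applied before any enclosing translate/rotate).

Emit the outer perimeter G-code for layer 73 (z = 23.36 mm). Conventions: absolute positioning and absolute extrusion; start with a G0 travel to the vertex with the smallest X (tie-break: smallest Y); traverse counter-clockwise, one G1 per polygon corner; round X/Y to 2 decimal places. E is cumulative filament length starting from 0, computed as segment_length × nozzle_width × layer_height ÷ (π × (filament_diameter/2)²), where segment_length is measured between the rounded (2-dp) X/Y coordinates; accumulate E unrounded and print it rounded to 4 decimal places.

G0 X0.10 Y13.52 Z23.36
G1 X0.90 Y7.45 E0.2036
G1 X5.75 Y3.72 E0.4071
G1 X11.83 Y4.52 E0.6111
G1 X15.55 Y9.38 E0.8147
G1 X14.75 Y15.45 E1.0183
G1 X9.90 Y19.17 E1.2216
G1 X3.83 Y18.37 E1.4252
G1 X0.10 Y13.52 E1.6287

At z = 23.36 mm: the cylinder does not reach this height (z outside [0, 23]); the cylinder at (12.5, 6): section is a regular 8-gon, circumradius r=8; Merging all regions: only the r=8 cylinder at (12.5, 6) is present, so the union is just that shape — 1 connected region; (whole slice rotated 30° about Z — lengths, areas and connectivity unchanged). The outline is a single polygon with 8 vertices. Extrusion per mm of travel: 0.25 × 0.32 / (π × 0.875²) = 0.033260. Accumulating E over each segment gives final E = 1.6287.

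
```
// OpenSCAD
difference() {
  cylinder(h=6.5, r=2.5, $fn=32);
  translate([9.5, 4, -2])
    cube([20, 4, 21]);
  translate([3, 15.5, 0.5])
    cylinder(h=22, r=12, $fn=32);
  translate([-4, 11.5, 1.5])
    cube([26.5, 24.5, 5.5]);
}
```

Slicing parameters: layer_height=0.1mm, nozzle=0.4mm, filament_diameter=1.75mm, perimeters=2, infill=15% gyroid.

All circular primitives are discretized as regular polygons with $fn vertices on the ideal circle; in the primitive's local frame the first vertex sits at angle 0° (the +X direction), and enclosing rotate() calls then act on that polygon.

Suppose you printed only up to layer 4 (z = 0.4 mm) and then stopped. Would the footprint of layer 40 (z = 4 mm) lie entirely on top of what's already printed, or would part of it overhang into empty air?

Compare the two slices. At z = 0.4: the r=2.5 cylinder contributes a regular 32-gon of circumradius 2.5 (area = (32/2)·2.500²·sin(360°/32) = 19.51 mm²); the cube at (9.5, 4) is present — its section is the full 20×4 rectangle (area 80.00 mm²); the cylinder at (3, 15.5) does not reach this height (z outside [0.5, 22.5]); the cube at (-4, 11.5) does not reach this height (z outside [1.5, 7]); Subtracting the remaining from the first: starting from the r=2.5 cylinder (19.51 mm²), the 20×4 cube at (9.5, 4) misses the remaining region (no effect) — area = 19.51 mm². At z = 4: the r=2.5 cylinder gives a regular 32-gon of circumradius 2.5 (constant along its height) (area = (32/2)·2.500²·sin(360°/32) = 19.51 mm²); the 20×4 cube at (9.5, 4) contributes its full rectangle (area 80.00 mm²); the r=12 cylinder at (3, 15.5) contributes a regular 32-gon of circumradius 12 (area = (32/2)·12.000²·sin(360°/32) = 449.49 mm²); the cube at (-4, 11.5) is present — its section is the full 26.5×24.5 rectangle (area 649.25 mm²); After the difference (first − rest): starting from the r=2.5 cylinder (19.51 mm²), the 20×4 cube at (9.5, 4) misses the remaining region (no effect); the r=12 cylinder at (3, 15.5) misses the remaining region (no effect); the 26.5×24.5 cube at (-4, 11.5) misses the remaining region (no effect) — area = 19.51 mm². Checking containment: the cross-section at z = 4 is a subset of the cross-section at z = 0.4.

entirely on top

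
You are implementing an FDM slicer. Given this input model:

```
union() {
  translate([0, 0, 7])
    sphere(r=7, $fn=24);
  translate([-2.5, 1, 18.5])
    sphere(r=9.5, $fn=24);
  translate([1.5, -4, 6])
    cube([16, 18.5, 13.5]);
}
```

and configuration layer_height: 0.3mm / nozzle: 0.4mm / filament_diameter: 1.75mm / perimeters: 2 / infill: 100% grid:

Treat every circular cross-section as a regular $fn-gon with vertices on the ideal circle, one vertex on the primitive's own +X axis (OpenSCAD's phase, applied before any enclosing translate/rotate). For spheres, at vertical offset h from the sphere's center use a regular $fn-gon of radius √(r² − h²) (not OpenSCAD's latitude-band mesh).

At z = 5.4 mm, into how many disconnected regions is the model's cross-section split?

At z = 5.4 mm: the sphere: section is a regular 24-gon, circumradius = √(r²−h²) = √(7²−1.6²) = 6.815; the sphere at (-2.5, 1) does not reach this height (|z−center|=13.100 > r=9.5); the cube at (1.5, -4) is not intersected at this z (z outside [6, 19.5]); Combining (union): only the r=7 sphere is present, so the union is just that shape — 1 connected region. The result has 1 disconnected region.

1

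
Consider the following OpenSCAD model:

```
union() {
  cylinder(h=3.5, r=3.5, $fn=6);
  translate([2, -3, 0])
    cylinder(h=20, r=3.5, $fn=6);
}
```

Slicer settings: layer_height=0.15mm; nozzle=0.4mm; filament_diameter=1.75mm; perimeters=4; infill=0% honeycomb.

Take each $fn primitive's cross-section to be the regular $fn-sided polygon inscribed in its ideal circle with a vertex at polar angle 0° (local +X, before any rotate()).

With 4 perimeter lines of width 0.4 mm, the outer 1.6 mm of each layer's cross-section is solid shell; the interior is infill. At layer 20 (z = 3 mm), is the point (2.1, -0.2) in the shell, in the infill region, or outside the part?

shell

At z = 3 mm: the cylinder: section is a regular 6-gon, circumradius r=3.5; the r=3.5 cylinder at (2, -3) gives a regular 6-gon of circumradius 3.5 (constant along its height); Merging all regions: the regions partially overlap (shared area 10.01 mm²), so overlapping operands fuse into one piece — 1 connected region. Overall, the cross-section is a single solid region. The nearest boundary edge runs (1.75, 3.03)→(3.48, 0.03); distance from the point to it = 1.31 mm. The point is inside the cross-section, 1.31 mm from the nearest boundary — within the 1.6 mm shell band (4 × 0.4).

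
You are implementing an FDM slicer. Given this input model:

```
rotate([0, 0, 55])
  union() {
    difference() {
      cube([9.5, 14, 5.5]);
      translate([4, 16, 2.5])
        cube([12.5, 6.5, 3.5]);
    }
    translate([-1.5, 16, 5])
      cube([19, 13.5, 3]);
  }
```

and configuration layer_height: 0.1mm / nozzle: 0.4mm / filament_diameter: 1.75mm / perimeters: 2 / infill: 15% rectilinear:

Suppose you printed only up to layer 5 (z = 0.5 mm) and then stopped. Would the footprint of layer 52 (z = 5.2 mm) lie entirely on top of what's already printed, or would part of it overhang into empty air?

part overhangs

Compare the two slices. At z = 0.5: the 9.5×14 cube contributes its full rectangle (area 133.00 mm²); the cube at (4, 16) does not reach this height (z outside [2.5, 6]); Subtracting the remaining from the first: none of the subtracted shapes is present at this height, so the 9.5×14 cube is unchanged — area = 133.00 mm²; the cube at (-1.5, 16) does not reach this height (z outside [5, 8]); Merging all regions: only the result so far is present, so the union is just that shape — area = 133.00 mm²; (whole slice rotated 55° about Z — lengths, areas and connectivity unchanged). At z = 5.2: the cube is present — its section is the full 9.5×14 rectangle (area 133.00 mm²); the cube at (4, 16) (footprint 12.5×6.5) is included at this height (area 81.25 mm²); After the difference (first − rest): starting from the 9.5×14 cube (133.00 mm²), the 12.5×6.5 cube at (4, 16) misses the remaining region (no effect) — area = 133.00 mm²; the 19×13.5 cube at (-1.5, 16) contributes its full rectangle (area 256.50 mm²); Taking the union: the 2 present regions are separate (no shared area or edge), so areas and boundary lengths simply add and each stays a separate island — area = 389.50 mm²; (rotated 55° about Z; rotation is an isometry so areas/perimeters/island counts are preserved). Checking containment: at z = 5.2 the cross-section extends beyond the z = 0.5 cross-section by about 256.50 mm².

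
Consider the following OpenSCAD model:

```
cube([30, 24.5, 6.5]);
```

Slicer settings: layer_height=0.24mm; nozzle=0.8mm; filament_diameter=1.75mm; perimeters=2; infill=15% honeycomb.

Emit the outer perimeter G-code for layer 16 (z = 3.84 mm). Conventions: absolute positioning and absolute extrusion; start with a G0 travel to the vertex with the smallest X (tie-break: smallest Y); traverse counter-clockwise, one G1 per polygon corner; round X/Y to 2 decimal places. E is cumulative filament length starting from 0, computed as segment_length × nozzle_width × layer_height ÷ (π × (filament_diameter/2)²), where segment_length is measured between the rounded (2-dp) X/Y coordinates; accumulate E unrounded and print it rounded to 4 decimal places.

At z = 3.84 mm: the 30×24.5 cube contributes its full rectangle. The outline is a single polygon with 4 vertices. Extrusion per mm of travel: 0.8 × 0.24 / (π × 0.875²) = 0.079824. Accumulating E over each segment gives final E = 8.7009.

G0 X0.00 Y0.00 Z3.84
G1 X30.00 Y0.00 E2.3947
G1 X30.00 Y24.50 E4.3504
G1 X0.00 Y24.50 E6.7452
G1 X0.00 Y0.00 E8.7009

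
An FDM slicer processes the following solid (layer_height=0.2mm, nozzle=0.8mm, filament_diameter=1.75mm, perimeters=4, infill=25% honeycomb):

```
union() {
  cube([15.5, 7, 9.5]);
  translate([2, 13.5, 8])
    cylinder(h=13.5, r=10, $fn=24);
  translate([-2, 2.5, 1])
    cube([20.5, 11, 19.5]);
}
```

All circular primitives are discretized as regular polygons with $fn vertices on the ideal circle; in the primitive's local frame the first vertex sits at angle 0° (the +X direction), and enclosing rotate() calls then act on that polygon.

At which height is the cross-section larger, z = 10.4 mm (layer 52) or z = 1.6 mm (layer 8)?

Layer 52 (z = 10.4): the cube is not intersected at this z (z outside [0, 9.5]); the r=10 cylinder at (2, 13.5) contributes a regular 24-gon of circumradius 10 (area = (24/2)·10.000²·sin(360°/24) = 310.58 mm²); the cube at (-2, 2.5) (footprint 20.5×11) is included at this height (area 225.50 mm²); Combining (union): the regions partially overlap — summed areas 536.08 mm² minus the doubly-counted overlap 116.31 mm² gives 419.77 mm² — area = 419.77 mm². So its area = 419.77 mm². Layer 8 (z = 1.6): the cube is present — its section is the full 15.5×7 rectangle (area 108.50 mm²); the cylinder at (2, 13.5) is absent (z outside [8, 21.5]); the 20.5×11 cube at (-2, 2.5) contributes its full rectangle (area 225.50 mm²); Taking the union: the regions partially overlap — summed areas 334.00 mm² minus the doubly-counted overlap 69.75 mm² gives 264.25 mm² — area = 264.25 mm². So its area = 264.25 mm². Layer 52 is larger (419.77 vs 264.25 mm²).

layer 52 (z = 10.4 mm)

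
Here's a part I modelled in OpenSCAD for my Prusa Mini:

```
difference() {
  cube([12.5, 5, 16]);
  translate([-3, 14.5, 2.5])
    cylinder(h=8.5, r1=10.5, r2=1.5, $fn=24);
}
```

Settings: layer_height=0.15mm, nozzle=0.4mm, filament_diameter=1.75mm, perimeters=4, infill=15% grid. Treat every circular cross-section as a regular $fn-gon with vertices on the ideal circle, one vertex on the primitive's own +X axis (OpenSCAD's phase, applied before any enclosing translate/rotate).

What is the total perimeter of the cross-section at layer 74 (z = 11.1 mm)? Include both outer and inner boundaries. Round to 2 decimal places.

At z = 11.1 mm: the 12.5×5 cube contributes its full rectangle (perimeter 35.00 mm); the cone at (-3, 14.5) does not reach this height (z outside [2.5, 11]); After the difference (first − rest): none of the subtracted shapes is present at this height, so the 12.5×5 cube is unchanged — boundary = 35.00 mm. Overall, the cross-section is a single solid region. Total boundary length (outer) = 35.00 mm.

35.00 mm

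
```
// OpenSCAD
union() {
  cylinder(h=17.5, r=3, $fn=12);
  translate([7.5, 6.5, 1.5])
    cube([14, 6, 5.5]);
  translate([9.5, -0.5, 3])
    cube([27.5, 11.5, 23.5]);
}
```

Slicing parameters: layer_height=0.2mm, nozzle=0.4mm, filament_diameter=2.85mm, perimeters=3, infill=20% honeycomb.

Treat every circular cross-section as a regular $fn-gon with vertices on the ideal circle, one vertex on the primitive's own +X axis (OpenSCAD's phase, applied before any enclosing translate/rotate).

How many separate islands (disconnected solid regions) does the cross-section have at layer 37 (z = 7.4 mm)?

At z = 7.4 mm: the r=3 cylinder gives a regular 12-gon of circumradius 3 (constant along its height); the cube at (7.5, 6.5) is absent (z outside [1.5, 7]); the cube at (9.5, -0.5) (footprint 27.5×11.5) is included at this height; Merging all regions: the 2 present regions are separate (no shared area or edge), so areas and boundary lengths simply add and each stays a separate island — 2 connected regions. Overall, the cross-section has 2 separate islands. Island count = 2.

2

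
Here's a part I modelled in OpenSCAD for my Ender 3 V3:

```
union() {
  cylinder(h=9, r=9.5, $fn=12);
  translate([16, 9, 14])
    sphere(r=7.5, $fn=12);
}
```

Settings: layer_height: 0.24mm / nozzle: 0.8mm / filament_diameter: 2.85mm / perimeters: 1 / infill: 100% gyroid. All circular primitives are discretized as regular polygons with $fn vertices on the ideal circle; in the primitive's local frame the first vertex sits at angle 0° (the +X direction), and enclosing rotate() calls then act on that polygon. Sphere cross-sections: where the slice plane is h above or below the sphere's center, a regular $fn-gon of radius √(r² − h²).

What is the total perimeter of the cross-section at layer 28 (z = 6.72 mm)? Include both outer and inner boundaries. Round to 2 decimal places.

At z = 6.72 mm: the r=9.5 cylinder gives a regular 12-gon of circumradius 9.5 (constant along its height) (perimeter = 2·12·9.500·sin(180°/12) = 59.01 mm); the r=7.5 sphere at (16, 9) slices to a regular 12-gon of circumradius 1.803 (√(r²−h²) with h=7.28 from center) (perimeter = 2·12·1.803·sin(180°/12) = 11.20 mm); Merging all regions: the 2 present regions are separate (no shared area or edge), so areas and boundary lengths simply add and each stays a separate island — boundary = 70.21 mm. Overall, the cross-section has 2 separate islands. Total boundary length (outer) = 70.21 mm.

70.21 mm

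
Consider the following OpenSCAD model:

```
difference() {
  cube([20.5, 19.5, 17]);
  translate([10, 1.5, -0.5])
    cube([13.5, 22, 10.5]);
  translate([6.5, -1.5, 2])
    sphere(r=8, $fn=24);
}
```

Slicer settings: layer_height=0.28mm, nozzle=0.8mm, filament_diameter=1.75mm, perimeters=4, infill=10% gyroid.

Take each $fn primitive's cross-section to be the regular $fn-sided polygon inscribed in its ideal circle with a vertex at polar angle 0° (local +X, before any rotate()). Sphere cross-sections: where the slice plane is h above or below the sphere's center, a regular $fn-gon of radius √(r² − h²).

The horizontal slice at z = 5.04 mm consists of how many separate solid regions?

2

At z = 5.04 mm: the cube is present — its section is the full 20.5×19.5 rectangle; the 13.5×22 cube at (10, 1.5) contributes its full rectangle; the r=8 sphere at (6.5, -1.5) contributes a regular 24-gon of circumradius √(8²−3.04²) = 7.400; After the difference (first − rest): starting from the 20.5×19.5 cube, the 13.5×22 cube at (10, 1.5) partially overlaps it — only the 189.00 mm² overlap (of its 297.00 mm²) is removed, clipping the outline; the r=8 sphere at (6.5, -1.5) partially overlaps it — only the 55.51 mm² overlap (of its 170.07 mm²) is removed, clipping the outline — 2 connected regions. The result has 2 disconnected regions.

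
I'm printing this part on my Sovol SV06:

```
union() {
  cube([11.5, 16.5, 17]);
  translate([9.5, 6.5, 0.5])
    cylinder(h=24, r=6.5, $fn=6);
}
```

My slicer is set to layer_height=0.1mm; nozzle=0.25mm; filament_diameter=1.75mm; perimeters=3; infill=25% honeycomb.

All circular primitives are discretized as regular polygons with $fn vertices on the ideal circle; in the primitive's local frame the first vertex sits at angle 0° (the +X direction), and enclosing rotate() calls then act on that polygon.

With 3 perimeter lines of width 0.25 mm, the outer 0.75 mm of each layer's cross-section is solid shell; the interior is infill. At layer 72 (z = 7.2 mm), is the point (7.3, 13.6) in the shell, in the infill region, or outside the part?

infill

At z = 7.2 mm: the cube (footprint 11.5×16.5) is included at this height; the cylinder at (9.5, 6.5): section is a regular 6-gon, circumradius r=6.5; Combining (union): the regions partially overlap (shared area 77.40 mm²), so overlapping operands fuse into one piece — 1 connected region. Overall, the cross-section is a single solid region. The nearest boundary edge runs (0.00, 16.50)→(11.50, 16.50); distance from the point to it = 2.90 mm. The point is inside the cross-section and 2.90 mm from the nearest boundary — more than the 0.75 mm shell width (3 × 0.25), so it's in the infill interior.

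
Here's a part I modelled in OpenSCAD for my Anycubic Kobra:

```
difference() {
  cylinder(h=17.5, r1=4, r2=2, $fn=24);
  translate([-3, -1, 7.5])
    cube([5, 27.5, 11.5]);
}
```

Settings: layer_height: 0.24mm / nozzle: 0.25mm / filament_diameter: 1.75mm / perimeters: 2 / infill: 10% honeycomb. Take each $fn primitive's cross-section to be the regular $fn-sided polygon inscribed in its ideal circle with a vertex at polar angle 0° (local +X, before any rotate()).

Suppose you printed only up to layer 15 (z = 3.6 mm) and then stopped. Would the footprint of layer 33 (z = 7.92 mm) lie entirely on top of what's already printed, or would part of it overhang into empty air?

entirely on top

Compare the two slices. At z = 3.6: the cone (r1=4→r2=2) has section circumradius 3.589 here — a regular 24-gon (area = (24/2)·3.589²·sin(360°/24) = 40.00 mm²); the cube at (-3, -1) does not reach this height (z outside [7.5, 19]); Taking the first minus the rest: none of the subtracted shapes is present at this height, so the cone is unchanged — area = 40.00 mm². At z = 7.92: the cone (r1=4→r2=2) has section circumradius 3.095 here — a regular 24-gon (area = (24/2)·3.095²·sin(360°/24) = 29.75 mm²); the cube at (-3, -1) (footprint 5×27.5) is included at this height (area 137.50 mm²); Taking the first minus the rest: starting from the cone (29.75 mm²), the 5×27.5 cube at (-3, -1) partially overlaps it — only the 18.08 mm² overlap (of its 137.50 mm²) is removed, clipping the outline — area = 11.67 mm². Checking containment: the cross-section at z = 7.92 is a subset of the cross-section at z = 3.6.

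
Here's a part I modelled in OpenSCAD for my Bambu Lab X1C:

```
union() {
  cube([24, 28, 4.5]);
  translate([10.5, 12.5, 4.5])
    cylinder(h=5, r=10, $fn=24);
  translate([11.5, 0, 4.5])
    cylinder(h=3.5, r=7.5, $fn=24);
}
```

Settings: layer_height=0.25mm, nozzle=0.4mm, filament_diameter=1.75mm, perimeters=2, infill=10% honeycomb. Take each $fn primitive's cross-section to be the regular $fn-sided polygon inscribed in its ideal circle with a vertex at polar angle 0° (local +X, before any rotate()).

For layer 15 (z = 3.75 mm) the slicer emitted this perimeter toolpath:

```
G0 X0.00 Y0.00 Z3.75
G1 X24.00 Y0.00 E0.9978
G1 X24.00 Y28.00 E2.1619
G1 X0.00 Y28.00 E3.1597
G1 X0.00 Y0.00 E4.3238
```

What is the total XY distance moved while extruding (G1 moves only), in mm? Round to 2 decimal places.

104.00 mm

Sum the Euclidean lengths of each G1 segment: total = 104.00 mm.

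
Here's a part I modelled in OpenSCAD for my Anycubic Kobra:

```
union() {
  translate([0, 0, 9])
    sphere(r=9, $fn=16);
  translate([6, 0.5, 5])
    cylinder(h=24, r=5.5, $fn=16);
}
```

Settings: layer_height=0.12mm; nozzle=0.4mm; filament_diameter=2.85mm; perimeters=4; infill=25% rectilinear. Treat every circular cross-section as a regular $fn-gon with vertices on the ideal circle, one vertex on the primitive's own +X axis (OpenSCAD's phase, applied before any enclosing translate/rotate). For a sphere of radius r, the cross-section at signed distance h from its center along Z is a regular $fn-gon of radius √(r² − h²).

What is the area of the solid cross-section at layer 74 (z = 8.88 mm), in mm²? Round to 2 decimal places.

269.64 mm²

At z = 8.88 mm: the sphere: section is a regular 16-gon, circumradius = √(r²−h²) = √(9²−0.12²) = 8.999 (area = (16/2)·8.999²·sin(360°/16) = 247.93 mm²); the r=5.5 cylinder at (6, 0.5) contributes a regular 16-gon of circumradius 5.5 (area = (16/2)·5.500²·sin(360°/16) = 92.61 mm²); Merging all regions: the regions partially overlap — summed areas 340.54 mm² minus the doubly-counted overlap 70.90 mm² gives 269.64 mm² — area = 269.64 mm². Overall, the cross-section is a single solid region. Net area = 269.64 mm².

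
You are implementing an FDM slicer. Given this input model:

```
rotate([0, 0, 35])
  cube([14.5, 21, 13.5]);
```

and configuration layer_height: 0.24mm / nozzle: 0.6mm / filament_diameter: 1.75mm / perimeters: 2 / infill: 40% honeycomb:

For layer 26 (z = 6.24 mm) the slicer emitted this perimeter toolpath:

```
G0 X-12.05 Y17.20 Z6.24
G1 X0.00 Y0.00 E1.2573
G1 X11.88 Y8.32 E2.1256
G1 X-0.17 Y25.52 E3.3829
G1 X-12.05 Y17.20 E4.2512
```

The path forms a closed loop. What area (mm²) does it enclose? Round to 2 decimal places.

304.59 mm²

Apply the shoelace formula to the sequence of (X, Y) vertices; enclosed area = 304.59 mm².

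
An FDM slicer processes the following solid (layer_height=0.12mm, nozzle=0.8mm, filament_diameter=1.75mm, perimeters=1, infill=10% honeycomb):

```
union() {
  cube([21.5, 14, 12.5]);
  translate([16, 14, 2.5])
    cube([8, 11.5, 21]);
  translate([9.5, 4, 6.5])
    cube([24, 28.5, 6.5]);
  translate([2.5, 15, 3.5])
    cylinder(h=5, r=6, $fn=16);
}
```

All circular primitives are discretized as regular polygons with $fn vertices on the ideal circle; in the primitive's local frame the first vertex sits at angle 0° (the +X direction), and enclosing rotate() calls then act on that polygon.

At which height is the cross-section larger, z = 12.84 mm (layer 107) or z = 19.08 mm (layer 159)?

Layer 107 (z = 12.84): the cube is absent (z outside [0, 12.5]); the cube at (16, 14) is present — its section is the full 8×11.5 rectangle (area 92.00 mm²); the cube at (9.5, 4) is present — its section is the full 24×28.5 rectangle (area 684.00 mm²); the cylinder at (2.5, 15) is not intersected at this z (z outside [3.5, 8.5]); Merging all regions: the 8×11.5 cube at (16, 14) lies entirely inside the 24×28.5 cube at (9.5, 4), so the union is just the 24×28.5 cube at (9.5, 4) — area = 684.00 mm². So its area = 684.00 mm². Layer 159 (z = 19.08): the cube is absent (z outside [0, 12.5]); the cube at (16, 14) is present — its section is the full 8×11.5 rectangle (area 92.00 mm²); the cube at (9.5, 4) is absent (z outside [6.5, 13]); the cylinder at (2.5, 15) is not intersected at this z (z outside [3.5, 8.5]); Merging all regions: only the 8×11.5 cube at (16, 14) is present, so the union is just that shape — area = 92.00 mm². So its area = 92.00 mm². Layer 107 is larger (684.00 vs 92.00 mm²).

layer 107 (z = 12.84 mm)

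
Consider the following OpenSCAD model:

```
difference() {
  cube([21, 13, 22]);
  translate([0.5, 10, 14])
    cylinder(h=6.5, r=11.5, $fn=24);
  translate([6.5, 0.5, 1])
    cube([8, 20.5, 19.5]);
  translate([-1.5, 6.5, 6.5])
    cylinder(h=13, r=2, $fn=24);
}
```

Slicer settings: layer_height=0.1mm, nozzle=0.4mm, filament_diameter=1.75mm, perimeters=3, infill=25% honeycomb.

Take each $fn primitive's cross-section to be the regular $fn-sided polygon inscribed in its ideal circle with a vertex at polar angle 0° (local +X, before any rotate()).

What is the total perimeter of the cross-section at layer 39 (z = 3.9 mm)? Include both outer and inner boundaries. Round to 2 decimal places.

93.00 mm

At z = 3.9 mm: the 21×13 cube contributes its full rectangle (perimeter 68.00 mm); the cylinder at (0.5, 10) does not reach this height (z outside [14, 20.5]); the cube at (6.5, 0.5) (footprint 8×20.5) is included at this height (perimeter 57.00 mm); the cylinder at (-1.5, 6.5) is absent (z outside [6.5, 19.5]); After the difference (first − rest): starting from the 21×13 cube, the 8×20.5 cube at (6.5, 0.5) partially overlaps it — only the 100.00 mm² overlap (of its 164.00 mm²) is removed, clipping the outline — boundary = 93.00 mm. Overall, the cross-section is a single solid region. Total boundary length (outer) = 93.00 mm.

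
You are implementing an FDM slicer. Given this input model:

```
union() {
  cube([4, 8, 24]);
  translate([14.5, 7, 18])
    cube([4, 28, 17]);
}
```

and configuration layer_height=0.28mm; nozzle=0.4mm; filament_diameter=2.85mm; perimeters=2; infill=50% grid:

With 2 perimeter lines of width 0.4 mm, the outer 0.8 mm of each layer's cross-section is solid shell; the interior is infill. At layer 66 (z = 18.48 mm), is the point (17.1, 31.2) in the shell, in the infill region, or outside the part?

infill

At z = 18.48 mm: the cube (footprint 4×8) is included at this height; the cube at (14.5, 7) is present — its section is the full 4×28 rectangle; Taking the union: the 2 present regions are separate (no shared area or edge), so areas and boundary lengths simply add and each stays a separate island — 2 connected regions. Overall, the cross-section has 2 separate islands. The nearest boundary edge runs (18.50, 35.00)→(18.50, 7.00); distance from the point to it = 1.40 mm. (Shell/infill is judged within the island containing the point — the largest one.) The point is inside the cross-section and 1.40 mm from the nearest boundary — more than the 0.8 mm shell width (2 × 0.4), so it's in the infill interior.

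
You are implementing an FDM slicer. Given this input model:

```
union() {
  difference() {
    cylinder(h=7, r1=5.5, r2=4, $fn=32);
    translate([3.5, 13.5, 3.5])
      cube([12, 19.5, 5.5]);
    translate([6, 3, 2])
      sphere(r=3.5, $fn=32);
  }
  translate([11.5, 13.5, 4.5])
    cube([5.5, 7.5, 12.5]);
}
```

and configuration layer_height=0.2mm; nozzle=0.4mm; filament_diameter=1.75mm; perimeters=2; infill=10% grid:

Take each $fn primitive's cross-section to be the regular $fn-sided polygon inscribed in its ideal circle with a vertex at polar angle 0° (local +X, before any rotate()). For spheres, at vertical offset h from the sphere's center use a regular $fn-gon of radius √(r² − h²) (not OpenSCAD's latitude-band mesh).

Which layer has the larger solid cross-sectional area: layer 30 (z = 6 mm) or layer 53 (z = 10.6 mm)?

layer 30 (z = 6 mm)

Layer 30 (z = 6): the cone (r1=5.5→r2=4) has section circumradius 4.214 here — a regular 32-gon (area = (32/2)·4.214²·sin(360°/32) = 55.44 mm²); the cube at (3.5, 13.5) (footprint 12×19.5) is included at this height (area 234.00 mm²); the sphere at (6, 3) is absent (|z−center|=4.000 > r=3.5); After the difference (first − rest): starting from the cone (55.44 mm²), the 12×19.5 cube at (3.5, 13.5) misses the remaining region (no effect) — area = 55.44 mm²; the cube at (11.5, 13.5) is present — its section is the full 5.5×7.5 rectangle (area 41.25 mm²); Combining (union): the 2 present regions are separate (no shared area or edge), so areas and boundary lengths simply add and each stays a separate island — area = 96.69 mm². So its area = 96.69 mm². Layer 53 (z = 10.6): the cone is not intersected at this z (z outside [0, 7]); the cube at (3.5, 13.5) does not reach this height (z outside [3.5, 9]); the sphere at (6, 3) does not reach this height (|z−center|=8.600 > r=3.5); After the difference (first − rest): the first operand is absent here, so nothing remains; the 5.5×7.5 cube at (11.5, 13.5) contributes its full rectangle (area 41.25 mm²); Merging all regions: only the 5.5×7.5 cube at (11.5, 13.5) is present, so the union is just that shape — area = 41.25 mm². So its area = 41.25 mm². Layer 30 is larger (96.69 vs 41.25 mm²).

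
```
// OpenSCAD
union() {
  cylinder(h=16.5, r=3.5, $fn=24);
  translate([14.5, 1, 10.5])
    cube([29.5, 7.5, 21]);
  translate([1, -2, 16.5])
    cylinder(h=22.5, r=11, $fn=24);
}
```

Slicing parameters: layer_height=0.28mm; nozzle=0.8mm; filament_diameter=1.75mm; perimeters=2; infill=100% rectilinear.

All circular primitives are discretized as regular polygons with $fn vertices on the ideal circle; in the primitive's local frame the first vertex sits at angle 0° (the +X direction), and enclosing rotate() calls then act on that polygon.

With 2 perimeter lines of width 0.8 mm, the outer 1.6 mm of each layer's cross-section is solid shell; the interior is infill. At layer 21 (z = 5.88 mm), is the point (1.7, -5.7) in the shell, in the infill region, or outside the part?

outside

At z = 5.88 mm: the cylinder: section is a regular 24-gon, circumradius r=3.5; the cube at (14.5, 1) is absent (z outside [10.5, 31.5]); the cylinder at (1, -2) is absent (z outside [16.5, 39]); Combining (union): only the r=3.5 cylinder is present, so the union is just that shape — 1 connected region. Overall, the cross-section is a single solid region. The nearest boundary edge runs (-0.00, -3.50)→(0.91, -3.38); distance from the point to it = 2.45 mm. The point is not inside any of the regions above, so it lies outside the cross-section (2.45 mm from the nearest boundary).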